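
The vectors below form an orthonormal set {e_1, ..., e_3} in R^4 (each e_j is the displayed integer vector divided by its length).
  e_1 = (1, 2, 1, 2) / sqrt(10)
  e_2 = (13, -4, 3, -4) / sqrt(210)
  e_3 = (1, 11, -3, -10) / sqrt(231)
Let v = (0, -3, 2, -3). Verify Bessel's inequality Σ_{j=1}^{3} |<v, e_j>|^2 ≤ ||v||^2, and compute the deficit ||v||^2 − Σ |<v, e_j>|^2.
Σ |<v, e_j>|^2 = 161/11; ||v||^2 = 22; deficit = 81/11

Write each e_j = u_j / sqrt(<u_j, u_j>) where u_j is the displayed integer vector. Then <v, e_j> = <v, u_j> / sqrt(<u_j, u_j>), so |<v, e_j>|^2 = <v, u_j>^2 / <u_j, u_j>.
Coefficients: <v, e_1> = -10/sqrt(10), <v, e_2> = 30/sqrt(210), <v, e_3> = -9/sqrt(231).
Square and sum: Σ |<v, e_j>|^2 = 161/11.
Compute ||v||^2 = v·v = 22.
Deficit = 22 − 161/11 = 81/11 ≥ 0, confirming Bessel's inequality. (The deficit equals ||v − Σ <v,e_j> e_j||^2, the squared distance from v to span{e_j}.)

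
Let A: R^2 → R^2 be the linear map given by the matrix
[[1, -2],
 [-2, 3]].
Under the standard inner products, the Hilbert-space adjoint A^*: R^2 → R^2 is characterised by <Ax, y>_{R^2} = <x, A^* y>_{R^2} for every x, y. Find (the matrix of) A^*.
A^* = A^T =
[[1, -2],
 [-2, 3]]

For real matrices with standard dot products, the defining identity <Ax, y> = <x, A^* y> gives (Ax)^T y = x^T (A^*) y, i.e. x^T A^T y = x^T (A^*) y. Since this holds for all x, y, we must have A^* = A^T. Therefore
A^* =
[[1, -2],
 [-2, 3]].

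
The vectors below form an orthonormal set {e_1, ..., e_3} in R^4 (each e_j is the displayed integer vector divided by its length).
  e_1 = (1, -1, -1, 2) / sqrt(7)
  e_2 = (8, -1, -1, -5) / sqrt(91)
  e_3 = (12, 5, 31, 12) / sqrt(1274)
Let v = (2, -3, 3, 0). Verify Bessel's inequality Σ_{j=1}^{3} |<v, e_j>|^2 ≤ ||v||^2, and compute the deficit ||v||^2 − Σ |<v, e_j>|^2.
Σ |<v, e_j>|^2 = 566/49; ||v||^2 = 22; deficit = 512/49

Write each e_j = u_j / sqrt(<u_j, u_j>) where u_j is the displayed integer vector. Then <v, e_j> = <v, u_j> / sqrt(<u_j, u_j>), so |<v, e_j>|^2 = <v, u_j>^2 / <u_j, u_j>.
Coefficients: <v, e_1> = 2/sqrt(7), <v, e_2> = 16/sqrt(91), <v, e_3> = 102/sqrt(1274).
Square and sum: Σ |<v, e_j>|^2 = 566/49.
Compute ||v||^2 = v·v = 22.
Deficit = 22 − 566/49 = 512/49 ≥ 0, confirming Bessel's inequality. (The deficit equals ||v − Σ <v,e_j> e_j||^2, the squared distance from v to span{e_j}.)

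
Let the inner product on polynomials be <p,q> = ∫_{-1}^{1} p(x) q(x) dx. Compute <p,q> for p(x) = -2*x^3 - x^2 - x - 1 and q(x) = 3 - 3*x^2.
<p,q> = -24/5

Expand the product: p(x)·q(x) = 6*x^5 + 3*x^4 - 3*x^3 - 3*x - 3.
∫_{-1}^{1} of each monomial x^k gives [2/(k+1) if k even, 0 if k odd]. Integrating term-by-term (or equivalently evaluating the antiderivative F(x) = x^6 + 3*x^5/5 - 3*x^4/4 - 3*x^2/2 - 3*x at the endpoints):
  F(1) − F(−1) = -73/20 − (23/20) = -24/5.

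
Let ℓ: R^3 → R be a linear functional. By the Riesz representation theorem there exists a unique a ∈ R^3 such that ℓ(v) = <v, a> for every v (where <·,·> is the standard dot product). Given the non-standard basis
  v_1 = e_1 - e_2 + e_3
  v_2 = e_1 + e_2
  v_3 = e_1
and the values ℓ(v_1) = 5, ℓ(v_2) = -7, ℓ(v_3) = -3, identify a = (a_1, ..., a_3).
a = (-3, -4, 4)

Write a = (a_1, ..., a_3) in the standard basis. For each basis vector v_i, ℓ(v_i) = <v_i, a> is a linear equation in the a_j's. Collect the n equations into a matrix system V a = ℓ, where row i of V is v_i (expressed in the standard basis). Since V is invertible (lower-triangular with 1s on the diagonal, up to permutation), solve by back-substitution:
  V =
[[1, -1, 1],
 [1, 1, 0],
 [1, 0, 0]]
  V a = (5, -7, -3)
Solving gives a = (-3, -4, 4).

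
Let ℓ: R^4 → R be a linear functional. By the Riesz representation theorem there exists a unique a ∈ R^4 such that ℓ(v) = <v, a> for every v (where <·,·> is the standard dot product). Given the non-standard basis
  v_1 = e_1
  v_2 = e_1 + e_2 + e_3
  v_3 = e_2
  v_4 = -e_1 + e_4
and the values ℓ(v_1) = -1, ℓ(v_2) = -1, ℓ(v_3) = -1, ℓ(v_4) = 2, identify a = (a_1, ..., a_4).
a = (-1, -1, 1, 1)

Write a = (a_1, ..., a_4) in the standard basis. For each basis vector v_i, ℓ(v_i) = <v_i, a> is a linear equation in the a_j's. Collect the n equations into a matrix system V a = ℓ, where row i of V is v_i (expressed in the standard basis). Since V is invertible (lower-triangular with 1s on the diagonal, up to permutation), solve by back-substitution:
  V =
[[1, 0, 0, 0],
 [1, 1, 1, 0],
 [0, 1, 0, 0],
 [-1, 0, 0, 1]]
  V a = (-1, -1, -1, 2)
Solving gives a = (-1, -1, 1, 1).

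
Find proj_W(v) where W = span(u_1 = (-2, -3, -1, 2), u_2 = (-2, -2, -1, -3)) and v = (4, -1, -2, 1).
proj_W(v) = (16/23, 191/299, 8/23, 397/299)

Set up U = [u_1 | ... | u_2] ∈ R^(4×2). The projector onto W = col(U) is P = U (U^T U)^(-1) U^T.
Compute U^T U =
  [18, 5]
  [5, 18],
and U^T v = (-1, -7).
Solve U^T U · c = U^T v for the coefficients: c = (17/299, -121/299). The projection is proj_W(v) = U c.
Check: (v - proj_W(v)) · u_1 = 0  (should be 0).
Check: (v - proj_W(v)) · u_2 = 0  (should be 0).
Result: proj_W(v) = (16/23, 191/299, 8/23, 397/299).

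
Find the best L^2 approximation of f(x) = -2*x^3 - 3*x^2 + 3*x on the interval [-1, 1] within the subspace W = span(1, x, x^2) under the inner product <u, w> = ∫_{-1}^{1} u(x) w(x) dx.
g(x) = -3*x^2 + 9*x/5

The best approximation g ∈ W is the orthogonal projection of f onto W. Writing g = a_0 + a_1 x + a_2 x^2, the coefficients solve the normal equations G · a = b where
  G_{ij} = <φ_i, φ_j> and b_i = <f, φ_i>, with φ_0 = 1, φ_1 = x, φ_2 = x^2.
G =
  [2, 0, 2/3]
  [0, 2/3, 0]
  [2/3, 0, 2/5],
b = (-2, 6/5, -6/5).
Solving gives a_0 = 0, a_1 = 9/5, a_2 = -3, so
  g(x) = -3*x^2 + 9*x/5.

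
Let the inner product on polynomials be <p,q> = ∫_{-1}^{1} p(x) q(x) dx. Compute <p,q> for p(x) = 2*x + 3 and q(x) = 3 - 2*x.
<p,q> = 46/3

Expand the product: p(x)·q(x) = 9 - 4*x^2.
∫_{-1}^{1} of each monomial x^k gives [2/(k+1) if k even, 0 if k odd]. Integrating term-by-term (or equivalently evaluating the antiderivative F(x) = -4*x^3/3 + 9*x at the endpoints):
  F(1) − F(−1) = 23/3 − (-23/3) = 46/3.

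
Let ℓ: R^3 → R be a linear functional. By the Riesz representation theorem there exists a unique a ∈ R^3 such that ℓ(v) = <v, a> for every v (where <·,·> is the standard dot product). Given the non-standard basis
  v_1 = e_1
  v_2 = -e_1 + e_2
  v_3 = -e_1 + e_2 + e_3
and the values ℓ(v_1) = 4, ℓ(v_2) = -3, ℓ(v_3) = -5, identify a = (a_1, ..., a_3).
a = (4, 1, -2)

Write a = (a_1, ..., a_3) in the standard basis. For each basis vector v_i, ℓ(v_i) = <v_i, a> is a linear equation in the a_j's. Collect the n equations into a matrix system V a = ℓ, where row i of V is v_i (expressed in the standard basis). Since V is invertible (lower-triangular with 1s on the diagonal, up to permutation), solve by back-substitution:
  V =
[[1, 0, 0],
 [-1, 1, 0],
 [-1, 1, 1]]
  V a = (4, -3, -5)
Solving gives a = (4, 1, -2).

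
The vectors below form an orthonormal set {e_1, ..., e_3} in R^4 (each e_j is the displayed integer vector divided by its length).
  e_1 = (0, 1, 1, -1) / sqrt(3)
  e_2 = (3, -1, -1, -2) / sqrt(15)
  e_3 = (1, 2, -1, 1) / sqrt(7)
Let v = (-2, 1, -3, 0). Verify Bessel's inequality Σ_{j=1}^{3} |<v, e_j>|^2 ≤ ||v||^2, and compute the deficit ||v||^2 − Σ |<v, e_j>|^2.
Σ |<v, e_j>|^2 = 129/35; ||v||^2 = 14; deficit = 361/35

Write each e_j = u_j / sqrt(<u_j, u_j>) where u_j is the displayed integer vector. Then <v, e_j> = <v, u_j> / sqrt(<u_j, u_j>), so |<v, e_j>|^2 = <v, u_j>^2 / <u_j, u_j>.
Coefficients: <v, e_1> = -2/sqrt(3), <v, e_2> = -4/sqrt(15), <v, e_3> = 3/sqrt(7).
Square and sum: Σ |<v, e_j>|^2 = 129/35.
Compute ||v||^2 = v·v = 14.
Deficit = 14 − 129/35 = 361/35 ≥ 0, confirming Bessel's inequality. (The deficit equals ||v − Σ <v,e_j> e_j||^2, the squared distance from v to span{e_j}.)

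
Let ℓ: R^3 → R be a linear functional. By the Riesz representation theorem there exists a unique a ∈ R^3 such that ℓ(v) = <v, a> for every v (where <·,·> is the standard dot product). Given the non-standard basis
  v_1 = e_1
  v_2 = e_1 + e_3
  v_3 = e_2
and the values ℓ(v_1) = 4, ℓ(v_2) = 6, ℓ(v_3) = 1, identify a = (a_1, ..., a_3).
a = (4, 1, 2)

Write a = (a_1, ..., a_3) in the standard basis. For each basis vector v_i, ℓ(v_i) = <v_i, a> is a linear equation in the a_j's. Collect the n equations into a matrix system V a = ℓ, where row i of V is v_i (expressed in the standard basis). Since V is invertible (lower-triangular with 1s on the diagonal, up to permutation), solve by back-substitution:
  V =
[[1, 0, 0],
 [1, 0, 1],
 [0, 1, 0]]
  V a = (4, 6, 1)
Solving gives a = (4, 1, 2).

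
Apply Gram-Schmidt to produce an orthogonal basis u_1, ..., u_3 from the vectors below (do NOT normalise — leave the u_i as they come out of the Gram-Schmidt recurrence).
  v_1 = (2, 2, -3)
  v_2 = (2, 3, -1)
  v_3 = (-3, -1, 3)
Orthogonal basis:
  u_1 = (2, 2, -3)
  u_2 = (8/17, 25/17, 22/17)
  u_3 = (-77/69, 44/69, -22/69)

Apply the Gram-Schmidt recurrence
  u_1 = v_1
  u_i = v_i − Σ_{j<i} ((v_i · u_j) / (u_j · u_j)) · u_j.

Step by step this gives:
  u_1 = (2, 2, -3)
  u_2 = (8/17, 25/17, 22/17)
  u_3 = (-77/69, 44/69, -22/69)

Orthogonality check:
  u_2 · u_1 = 0 (should be 0)
  u_3 · u_1 = 0 (should be 0)
  u_3 · u_2 = 0 (should be 0)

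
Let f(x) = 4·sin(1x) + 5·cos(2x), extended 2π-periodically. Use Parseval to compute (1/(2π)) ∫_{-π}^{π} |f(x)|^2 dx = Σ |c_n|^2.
Σ |c_n|^2 = 41/2

Expand |f|^2 and use orthogonality of {sin(nx), cos(mx)} on [-π, π]:
  ∫_{-π}^{π} sin(nx)^2 dx = π, ∫ cos(mx)^2 dx = π, and cross terms integrate to 0.
So ∫_{-π}^{π} f(x)^2 dx = 4^2 · π + 5^2 · π = (16 + 25)π.
Divide by 2π: (16 + 25)/2 = 41/2.
By Parseval, this equals Σ |c_n|^2.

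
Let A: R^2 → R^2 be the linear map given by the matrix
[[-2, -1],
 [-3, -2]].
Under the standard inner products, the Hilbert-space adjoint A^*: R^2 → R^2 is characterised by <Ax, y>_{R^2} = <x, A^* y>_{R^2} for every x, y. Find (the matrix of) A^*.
A^* = A^T =
[[-2, -3],
 [-1, -2]]

For real matrices with standard dot products, the defining identity <Ax, y> = <x, A^* y> gives (Ax)^T y = x^T (A^*) y, i.e. x^T A^T y = x^T (A^*) y. Since this holds for all x, y, we must have A^* = A^T. Therefore
A^* =
[[-2, -3],
 [-1, -2]].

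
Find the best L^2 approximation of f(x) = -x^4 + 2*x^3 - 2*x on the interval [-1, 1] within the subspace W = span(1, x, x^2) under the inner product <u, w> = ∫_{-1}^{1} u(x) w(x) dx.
g(x) = -6*x^2/7 - 4*x/5 + 3/35

The best approximation g ∈ W is the orthogonal projection of f onto W. Writing g = a_0 + a_1 x + a_2 x^2, the coefficients solve the normal equations G · a = b where
  G_{ij} = <φ_i, φ_j> and b_i = <f, φ_i>, with φ_0 = 1, φ_1 = x, φ_2 = x^2.
G =
  [2, 0, 2/3]
  [0, 2/3, 0]
  [2/3, 0, 2/5],
b = (-2/5, -8/15, -2/7).
Solving gives a_0 = 3/35, a_1 = -4/5, a_2 = -6/7, so
  g(x) = -6*x^2/7 - 4*x/5 + 3/35.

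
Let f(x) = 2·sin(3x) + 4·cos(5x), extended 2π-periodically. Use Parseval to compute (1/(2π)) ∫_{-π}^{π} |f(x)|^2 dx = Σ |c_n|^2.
Σ |c_n|^2 = 10

Expand |f|^2 and use orthogonality of {sin(nx), cos(mx)} on [-π, π]:
  ∫_{-π}^{π} sin(nx)^2 dx = π, ∫ cos(mx)^2 dx = π, and cross terms integrate to 0.
So ∫_{-π}^{π} f(x)^2 dx = 2^2 · π + 4^2 · π = (4 + 16)π.
Divide by 2π: (4 + 16)/2 = 10.
By Parseval, this equals Σ |c_n|^2.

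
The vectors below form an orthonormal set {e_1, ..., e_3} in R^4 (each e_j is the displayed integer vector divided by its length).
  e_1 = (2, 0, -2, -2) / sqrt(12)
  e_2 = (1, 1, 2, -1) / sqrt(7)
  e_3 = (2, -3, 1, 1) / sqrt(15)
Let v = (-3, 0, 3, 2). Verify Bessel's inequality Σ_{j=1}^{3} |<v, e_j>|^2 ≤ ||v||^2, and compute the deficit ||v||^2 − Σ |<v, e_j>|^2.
Σ |<v, e_j>|^2 = 754/35; ||v||^2 = 22; deficit = 16/35

Write each e_j = u_j / sqrt(<u_j, u_j>) where u_j is the displayed integer vector. Then <v, e_j> = <v, u_j> / sqrt(<u_j, u_j>), so |<v, e_j>|^2 = <v, u_j>^2 / <u_j, u_j>.
Coefficients: <v, e_1> = -16/sqrt(12), <v, e_2> = 1/sqrt(7), <v, e_3> = -1/sqrt(15).
Square and sum: Σ |<v, e_j>|^2 = 754/35.
Compute ||v||^2 = v·v = 22.
Deficit = 22 − 754/35 = 16/35 ≥ 0, confirming Bessel's inequality. (The deficit equals ||v − Σ <v,e_j> e_j||^2, the squared distance from v to span{e_j}.)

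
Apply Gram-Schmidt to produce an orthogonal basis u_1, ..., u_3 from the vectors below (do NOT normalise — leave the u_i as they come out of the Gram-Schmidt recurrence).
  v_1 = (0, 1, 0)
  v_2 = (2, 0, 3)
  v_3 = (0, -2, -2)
Orthogonal basis:
  u_1 = (0, 1, 0)
  u_2 = (2, 0, 3)
  u_3 = (12/13, 0, -8/13)

Apply the Gram-Schmidt recurrence
  u_1 = v_1
  u_i = v_i − Σ_{j<i} ((v_i · u_j) / (u_j · u_j)) · u_j.

Step by step this gives:
  u_1 = (0, 1, 0)
  u_2 = (2, 0, 3)
  u_3 = (12/13, 0, -8/13)

Orthogonality check:
  u_2 · u_1 = 0 (should be 0)
  u_3 · u_1 = 0 (should be 0)
  u_3 · u_2 = 0 (should be 0)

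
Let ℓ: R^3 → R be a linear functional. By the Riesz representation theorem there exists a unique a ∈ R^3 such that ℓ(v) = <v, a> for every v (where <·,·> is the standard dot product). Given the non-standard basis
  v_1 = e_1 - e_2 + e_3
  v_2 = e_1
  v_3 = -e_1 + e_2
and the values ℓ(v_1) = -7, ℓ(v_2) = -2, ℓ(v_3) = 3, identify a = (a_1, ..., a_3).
a = (-2, 1, -4)

Write a = (a_1, ..., a_3) in the standard basis. For each basis vector v_i, ℓ(v_i) = <v_i, a> is a linear equation in the a_j's. Collect the n equations into a matrix system V a = ℓ, where row i of V is v_i (expressed in the standard basis). Since V is invertible (lower-triangular with 1s on the diagonal, up to permutation), solve by back-substitution:
  V =
[[1, -1, 1],
 [1, 0, 0],
 [-1, 1, 0]]
  V a = (-7, -2, 3)
Solving gives a = (-2, 1, -4).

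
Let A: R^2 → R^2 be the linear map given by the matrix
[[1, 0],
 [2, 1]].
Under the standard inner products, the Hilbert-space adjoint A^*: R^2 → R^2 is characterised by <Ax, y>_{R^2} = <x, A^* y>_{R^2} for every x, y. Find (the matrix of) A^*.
A^* = A^T =
[[1, 2],
 [0, 1]]

For real matrices with standard dot products, the defining identity <Ax, y> = <x, A^* y> gives (Ax)^T y = x^T (A^*) y, i.e. x^T A^T y = x^T (A^*) y. Since this holds for all x, y, we must have A^* = A^T. Therefore
A^* =
[[1, 2],
 [0, 1]].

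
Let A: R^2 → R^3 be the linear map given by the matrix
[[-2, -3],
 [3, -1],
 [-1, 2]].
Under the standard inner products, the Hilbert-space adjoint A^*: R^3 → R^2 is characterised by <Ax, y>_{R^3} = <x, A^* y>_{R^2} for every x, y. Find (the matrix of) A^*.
A^* = A^T =
[[-2, 3, -1],
 [-3, -1, 2]]

For real matrices with standard dot products, the defining identity <Ax, y> = <x, A^* y> gives (Ax)^T y = x^T (A^*) y, i.e. x^T A^T y = x^T (A^*) y. Since this holds for all x, y, we must have A^* = A^T. Therefore
A^* =
[[-2, 3, -1],
 [-3, -1, 2]].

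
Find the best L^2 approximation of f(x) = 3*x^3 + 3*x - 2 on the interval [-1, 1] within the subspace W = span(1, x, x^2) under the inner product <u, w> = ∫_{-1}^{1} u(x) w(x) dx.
g(x) = 24*x/5 - 2

The best approximation g ∈ W is the orthogonal projection of f onto W. Writing g = a_0 + a_1 x + a_2 x^2, the coefficients solve the normal equations G · a = b where
  G_{ij} = <φ_i, φ_j> and b_i = <f, φ_i>, with φ_0 = 1, φ_1 = x, φ_2 = x^2.
G =
  [2, 0, 2/3]
  [0, 2/3, 0]
  [2/3, 0, 2/5],
b = (-4, 16/5, -4/3).
Solving gives a_0 = -2, a_1 = 24/5, a_2 = 0, so
  g(x) = 24*x/5 - 2.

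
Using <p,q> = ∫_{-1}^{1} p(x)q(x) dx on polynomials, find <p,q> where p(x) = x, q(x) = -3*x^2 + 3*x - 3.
<p,q> = 2

Expand the product: p(x)·q(x) = -3*x^3 + 3*x^2 - 3*x.
∫_{-1}^{1} of each monomial x^k gives [2/(k+1) if k even, 0 if k odd]. Integrating term-by-term (or equivalently evaluating the antiderivative F(x) = -3*x^4/4 + x^3 - 3*x^2/2 at the endpoints):
  F(1) − F(−1) = -5/4 − (-13/4) = 2.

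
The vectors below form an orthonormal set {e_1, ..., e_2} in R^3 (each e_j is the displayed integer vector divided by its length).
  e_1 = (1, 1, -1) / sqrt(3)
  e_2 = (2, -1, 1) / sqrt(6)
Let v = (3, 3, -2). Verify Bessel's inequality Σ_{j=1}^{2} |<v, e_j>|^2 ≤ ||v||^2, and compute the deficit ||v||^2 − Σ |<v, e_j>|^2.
Σ |<v, e_j>|^2 = 43/2; ||v||^2 = 22; deficit = 1/2

Write each e_j = u_j / sqrt(<u_j, u_j>) where u_j is the displayed integer vector. Then <v, e_j> = <v, u_j> / sqrt(<u_j, u_j>), so |<v, e_j>|^2 = <v, u_j>^2 / <u_j, u_j>.
Coefficients: <v, e_1> = 8/sqrt(3), <v, e_2> = 1/sqrt(6).
Square and sum: Σ |<v, e_j>|^2 = 43/2.
Compute ||v||^2 = v·v = 22.
Deficit = 22 − 43/2 = 1/2 ≥ 0, confirming Bessel's inequality. (The deficit equals ||v − Σ <v,e_j> e_j||^2, the squared distance from v to span{e_j}.)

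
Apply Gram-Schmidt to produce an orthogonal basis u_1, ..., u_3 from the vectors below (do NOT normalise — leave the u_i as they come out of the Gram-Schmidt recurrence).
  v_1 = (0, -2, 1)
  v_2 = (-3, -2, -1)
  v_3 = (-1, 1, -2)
Orthogonal basis:
  u_1 = (0, -2, 1)
  u_2 = (-3, -4/5, -8/5)
  u_3 = (20/61, -15/61, -30/61)

Apply the Gram-Schmidt recurrence
  u_1 = v_1
  u_i = v_i − Σ_{j<i} ((v_i · u_j) / (u_j · u_j)) · u_j.

Step by step this gives:
  u_1 = (0, -2, 1)
  u_2 = (-3, -4/5, -8/5)
  u_3 = (20/61, -15/61, -30/61)

Orthogonality check:
  u_2 · u_1 = 0 (should be 0)
  u_3 · u_1 = 0 (should be 0)
  u_3 · u_2 = 0 (should be 0)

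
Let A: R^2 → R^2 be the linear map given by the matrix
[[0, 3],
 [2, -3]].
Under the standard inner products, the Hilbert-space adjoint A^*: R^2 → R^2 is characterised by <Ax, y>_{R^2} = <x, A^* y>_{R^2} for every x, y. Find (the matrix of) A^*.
A^* = A^T =
[[0, 2],
 [3, -3]]

For real matrices with standard dot products, the defining identity <Ax, y> = <x, A^* y> gives (Ax)^T y = x^T (A^*) y, i.e. x^T A^T y = x^T (A^*) y. Since this holds for all x, y, we must have A^* = A^T. Therefore
A^* =
[[0, 2],
 [3, -3]].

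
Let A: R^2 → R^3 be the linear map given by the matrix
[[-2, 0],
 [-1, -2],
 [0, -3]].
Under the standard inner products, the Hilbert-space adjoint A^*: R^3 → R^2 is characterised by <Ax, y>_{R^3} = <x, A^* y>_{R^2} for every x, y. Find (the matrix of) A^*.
A^* = A^T =
[[-2, -1, 0],
 [0, -2, -3]]

For real matrices with standard dot products, the defining identity <Ax, y> = <x, A^* y> gives (Ax)^T y = x^T (A^*) y, i.e. x^T A^T y = x^T (A^*) y. Since this holds for all x, y, we must have A^* = A^T. Therefore
A^* =
[[-2, -1, 0],
 [0, -2, -3]].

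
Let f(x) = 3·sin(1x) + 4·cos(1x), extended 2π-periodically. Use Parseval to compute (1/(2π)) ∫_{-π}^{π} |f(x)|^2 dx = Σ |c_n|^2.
Σ |c_n|^2 = 25/2

Expand |f|^2 and use orthogonality of {sin(nx), cos(mx)} on [-π, π]:
  ∫_{-π}^{π} sin(nx)^2 dx = π, ∫ cos(mx)^2 dx = π, and cross terms integrate to 0.
So ∫_{-π}^{π} f(x)^2 dx = 3^2 · π + 4^2 · π = (9 + 16)π.
Divide by 2π: (9 + 16)/2 = 25/2.
By Parseval, this equals Σ |c_n|^2.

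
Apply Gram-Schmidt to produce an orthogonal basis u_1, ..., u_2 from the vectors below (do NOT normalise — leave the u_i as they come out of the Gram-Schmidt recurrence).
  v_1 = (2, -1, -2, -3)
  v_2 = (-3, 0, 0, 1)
Orthogonal basis:
  u_1 = (2, -1, -2, -3)
  u_2 = (-2, -1/2, -1, -1/2)

Apply the Gram-Schmidt recurrence
  u_1 = v_1
  u_i = v_i − Σ_{j<i} ((v_i · u_j) / (u_j · u_j)) · u_j.

Step by step this gives:
  u_1 = (2, -1, -2, -3)
  u_2 = (-2, -1/2, -1, -1/2)

Orthogonality check:
  u_2 · u_1 = 0 (should be 0)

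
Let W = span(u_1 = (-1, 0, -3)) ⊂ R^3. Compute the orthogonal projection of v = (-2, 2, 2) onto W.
proj_W(v) = (2/5, 0, 6/5)

Set up U = [u_1 | ... | u_1] ∈ R^(3×1). The projector onto W = col(U) is P = U (U^T U)^(-1) U^T.
Compute U^T U =
  [10],
and U^T v = (-4).
Solve U^T U · c = U^T v for the coefficients: c = (-2/5). The projection is proj_W(v) = U c.
Check: (v - proj_W(v)) · u_1 = 0  (should be 0).
Result: proj_W(v) = (2/5, 0, 6/5).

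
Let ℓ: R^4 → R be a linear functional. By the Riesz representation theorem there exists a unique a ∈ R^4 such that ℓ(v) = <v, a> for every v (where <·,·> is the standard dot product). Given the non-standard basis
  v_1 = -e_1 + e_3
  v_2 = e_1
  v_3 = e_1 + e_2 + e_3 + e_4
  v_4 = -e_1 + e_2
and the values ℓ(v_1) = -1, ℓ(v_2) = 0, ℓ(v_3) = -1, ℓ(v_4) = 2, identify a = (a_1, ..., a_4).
a = (0, 2, -1, -2)

Write a = (a_1, ..., a_4) in the standard basis. For each basis vector v_i, ℓ(v_i) = <v_i, a> is a linear equation in the a_j's. Collect the n equations into a matrix system V a = ℓ, where row i of V is v_i (expressed in the standard basis). Since V is invertible (lower-triangular with 1s on the diagonal, up to permutation), solve by back-substitution:
  V =
[[-1, 0, 1, 0],
 [1, 0, 0, 0],
 [1, 1, 1, 1],
 [-1, 1, 0, 0]]
  V a = (-1, 0, -1, 2)
Solving gives a = (0, 2, -1, -2).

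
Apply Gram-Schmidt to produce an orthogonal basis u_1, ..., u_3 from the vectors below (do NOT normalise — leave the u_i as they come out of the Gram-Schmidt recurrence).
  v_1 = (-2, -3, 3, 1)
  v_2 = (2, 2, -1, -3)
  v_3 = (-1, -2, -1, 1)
Orthogonal basis:
  u_1 = (-2, -3, 3, 1)
  u_2 = (14/23, -2/23, 25/23, -53/23)
  u_3 = (-11/79, -100/79, -93/79, -43/79)

Apply the Gram-Schmidt recurrence
  u_1 = v_1
  u_i = v_i − Σ_{j<i} ((v_i · u_j) / (u_j · u_j)) · u_j.

Step by step this gives:
  u_1 = (-2, -3, 3, 1)
  u_2 = (14/23, -2/23, 25/23, -53/23)
  u_3 = (-11/79, -100/79, -93/79, -43/79)

Orthogonality check:
  u_2 · u_1 = 0 (should be 0)
  u_3 · u_1 = 0 (should be 0)
  u_3 · u_2 = 0 (should be 0)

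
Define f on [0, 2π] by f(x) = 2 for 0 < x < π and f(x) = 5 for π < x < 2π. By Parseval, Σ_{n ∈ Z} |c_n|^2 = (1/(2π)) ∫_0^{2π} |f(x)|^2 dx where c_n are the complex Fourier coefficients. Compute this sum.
Σ |c_n|^2 = 29/2

Parseval equates the L^2 energy of f (normalised by 1/(2π)) with the ℓ^2 sum of its Fourier coefficients: (1/(2π)) ∫_0^{2π} |f|^2 = Σ |c_n|^2.
Compute the left side: (1/(2π)) [∫_0^π 2^2 dx + ∫_π^{2π} 5^2 dx] = (1/(2π)) · (4π + 25π) = (4 + 25)/2 = 29/2.
So Σ_{n ∈ Z} |c_n|^2 = 29/2.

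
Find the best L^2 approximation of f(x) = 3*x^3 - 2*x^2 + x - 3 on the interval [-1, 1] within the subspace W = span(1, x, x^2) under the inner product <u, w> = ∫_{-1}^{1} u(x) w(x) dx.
g(x) = -2*x^2 + 14*x/5 - 3

The best approximation g ∈ W is the orthogonal projection of f onto W. Writing g = a_0 + a_1 x + a_2 x^2, the coefficients solve the normal equations G · a = b where
  G_{ij} = <φ_i, φ_j> and b_i = <f, φ_i>, with φ_0 = 1, φ_1 = x, φ_2 = x^2.
G =
  [2, 0, 2/3]
  [0, 2/3, 0]
  [2/3, 0, 2/5],
b = (-22/3, 28/15, -14/5).
Solving gives a_0 = -3, a_1 = 14/5, a_2 = -2, so
  g(x) = -2*x^2 + 14*x/5 - 3.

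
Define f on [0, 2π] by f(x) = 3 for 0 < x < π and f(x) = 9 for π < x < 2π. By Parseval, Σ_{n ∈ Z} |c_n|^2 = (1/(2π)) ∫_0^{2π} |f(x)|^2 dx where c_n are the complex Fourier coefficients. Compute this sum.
Σ |c_n|^2 = 45

Parseval equates the L^2 energy of f (normalised by 1/(2π)) with the ℓ^2 sum of its Fourier coefficients: (1/(2π)) ∫_0^{2π} |f|^2 = Σ |c_n|^2.
Compute the left side: (1/(2π)) [∫_0^π 3^2 dx + ∫_π^{2π} 9^2 dx] = (1/(2π)) · (9π + 81π) = (9 + 81)/2 = 45.
So Σ_{n ∈ Z} |c_n|^2 = 45.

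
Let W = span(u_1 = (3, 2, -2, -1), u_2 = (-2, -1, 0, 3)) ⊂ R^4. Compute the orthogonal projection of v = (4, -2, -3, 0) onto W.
proj_W(v) = (298/131, 214/131, -260/131, 8/131)

Set up U = [u_1 | ... | u_2] ∈ R^(4×2). The projector onto W = col(U) is P = U (U^T U)^(-1) U^T.
Compute U^T U =
  [18, -11]
  [-11, 14],
and U^T v = (14, -6).
Solve U^T U · c = U^T v for the coefficients: c = (130/131, 46/131). The projection is proj_W(v) = U c.
Check: (v - proj_W(v)) · u_1 = 0  (should be 0).
Check: (v - proj_W(v)) · u_2 = 0  (should be 0).
Result: proj_W(v) = (298/131, 214/131, -260/131, 8/131).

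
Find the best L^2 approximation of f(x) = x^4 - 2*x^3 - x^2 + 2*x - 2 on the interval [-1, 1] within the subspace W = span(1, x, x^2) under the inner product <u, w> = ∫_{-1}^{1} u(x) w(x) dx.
g(x) = -x^2/7 + 4*x/5 - 73/35

The best approximation g ∈ W is the orthogonal projection of f onto W. Writing g = a_0 + a_1 x + a_2 x^2, the coefficients solve the normal equations G · a = b where
  G_{ij} = <φ_i, φ_j> and b_i = <f, φ_i>, with φ_0 = 1, φ_1 = x, φ_2 = x^2.
G =
  [2, 0, 2/3]
  [0, 2/3, 0]
  [2/3, 0, 2/5],
b = (-64/15, 8/15, -152/105).
Solving gives a_0 = -73/35, a_1 = 4/5, a_2 = -1/7, so
  g(x) = -x^2/7 + 4*x/5 - 73/35.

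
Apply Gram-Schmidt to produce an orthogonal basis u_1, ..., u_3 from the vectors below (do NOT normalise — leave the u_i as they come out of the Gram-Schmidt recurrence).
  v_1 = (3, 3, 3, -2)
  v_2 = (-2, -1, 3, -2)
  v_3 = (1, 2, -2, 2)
Orthogonal basis:
  u_1 = (3, 3, 3, -2)
  u_2 = (-74/31, -43/31, 81/31, -54/31)
  u_3 = (-216/271, 270/271, 46/271, 150/271)

Apply the Gram-Schmidt recurrence
  u_1 = v_1
  u_i = v_i − Σ_{j<i} ((v_i · u_j) / (u_j · u_j)) · u_j.

Step by step this gives:
  u_1 = (3, 3, 3, -2)
  u_2 = (-74/31, -43/31, 81/31, -54/31)
  u_3 = (-216/271, 270/271, 46/271, 150/271)

Orthogonality check:
  u_2 · u_1 = 0 (should be 0)
  u_3 · u_1 = 0 (should be 0)
  u_3 · u_2 = 0 (should be 0)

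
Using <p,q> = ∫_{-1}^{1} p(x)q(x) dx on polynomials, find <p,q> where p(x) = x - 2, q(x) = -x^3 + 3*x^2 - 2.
<p,q> = 18/5

Expand the product: p(x)·q(x) = -x^4 + 5*x^3 - 6*x^2 - 2*x + 4.
∫_{-1}^{1} of each monomial x^k gives [2/(k+1) if k even, 0 if k odd]. Integrating term-by-term (or equivalently evaluating the antiderivative F(x) = -x^5/5 + 5*x^4/4 - 2*x^3 - x^2 + 4*x at the endpoints):
  F(1) − F(−1) = 41/20 − (-31/20) = 18/5.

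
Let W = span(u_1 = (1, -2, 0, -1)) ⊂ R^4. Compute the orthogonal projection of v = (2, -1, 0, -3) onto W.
proj_W(v) = (7/6, -7/3, 0, -7/6)

Set up U = [u_1 | ... | u_1] ∈ R^(4×1). The projector onto W = col(U) is P = U (U^T U)^(-1) U^T.
Compute U^T U =
  [6],
and U^T v = (7).
Solve U^T U · c = U^T v for the coefficients: c = (7/6). The projection is proj_W(v) = U c.
Check: (v - proj_W(v)) · u_1 = 0  (should be 0).
Result: proj_W(v) = (7/6, -7/3, 0, -7/6).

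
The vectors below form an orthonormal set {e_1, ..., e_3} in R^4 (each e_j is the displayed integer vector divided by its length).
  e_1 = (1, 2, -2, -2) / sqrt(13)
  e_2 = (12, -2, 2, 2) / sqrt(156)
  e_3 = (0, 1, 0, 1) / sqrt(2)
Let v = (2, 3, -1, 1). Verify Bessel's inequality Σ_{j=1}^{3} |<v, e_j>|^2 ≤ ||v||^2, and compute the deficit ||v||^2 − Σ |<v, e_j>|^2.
Σ |<v, e_j>|^2 = 15; ||v||^2 = 15; deficit = 0

Write each e_j = u_j / sqrt(<u_j, u_j>) where u_j is the displayed integer vector. Then <v, e_j> = <v, u_j> / sqrt(<u_j, u_j>), so |<v, e_j>|^2 = <v, u_j>^2 / <u_j, u_j>.
Coefficients: <v, e_1> = 8/sqrt(13), <v, e_2> = 18/sqrt(156), <v, e_3> = 4/sqrt(2).
Square and sum: Σ |<v, e_j>|^2 = 15.
Compute ||v||^2 = v·v = 15.
Deficit = 15 − 15 = 0 ≥ 0, confirming Bessel's inequality. (The deficit equals ||v − Σ <v,e_j> e_j||^2, the squared distance from v to span{e_j}.)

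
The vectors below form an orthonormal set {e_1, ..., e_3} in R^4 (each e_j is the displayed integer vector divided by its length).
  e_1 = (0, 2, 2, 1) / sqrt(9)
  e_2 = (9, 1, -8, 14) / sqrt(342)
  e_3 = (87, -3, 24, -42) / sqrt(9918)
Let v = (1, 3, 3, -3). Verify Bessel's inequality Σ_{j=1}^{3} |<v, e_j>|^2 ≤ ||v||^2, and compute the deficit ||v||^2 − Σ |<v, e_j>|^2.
Σ |<v, e_j>|^2 = 731/29; ||v||^2 = 28; deficit = 81/29

Write each e_j = u_j / sqrt(<u_j, u_j>) where u_j is the displayed integer vector. Then <v, e_j> = <v, u_j> / sqrt(<u_j, u_j>), so |<v, e_j>|^2 = <v, u_j>^2 / <u_j, u_j>.
Coefficients: <v, e_1> = 9/sqrt(9), <v, e_2> = -54/sqrt(342), <v, e_3> = 276/sqrt(9918).
Square and sum: Σ |<v, e_j>|^2 = 731/29.
Compute ||v||^2 = v·v = 28.
Deficit = 28 − 731/29 = 81/29 ≥ 0, confirming Bessel's inequality. (The deficit equals ||v − Σ <v,e_j> e_j||^2, the squared distance from v to span{e_j}.)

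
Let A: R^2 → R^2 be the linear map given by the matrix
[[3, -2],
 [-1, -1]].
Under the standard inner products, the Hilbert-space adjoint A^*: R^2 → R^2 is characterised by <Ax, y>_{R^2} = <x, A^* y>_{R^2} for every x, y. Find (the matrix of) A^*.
A^* = A^T =
[[3, -1],
 [-2, -1]]

For real matrices with standard dot products, the defining identity <Ax, y> = <x, A^* y> gives (Ax)^T y = x^T (A^*) y, i.e. x^T A^T y = x^T (A^*) y. Since this holds for all x, y, we must have A^* = A^T. Therefore
A^* =
[[3, -1],
 [-2, -1]].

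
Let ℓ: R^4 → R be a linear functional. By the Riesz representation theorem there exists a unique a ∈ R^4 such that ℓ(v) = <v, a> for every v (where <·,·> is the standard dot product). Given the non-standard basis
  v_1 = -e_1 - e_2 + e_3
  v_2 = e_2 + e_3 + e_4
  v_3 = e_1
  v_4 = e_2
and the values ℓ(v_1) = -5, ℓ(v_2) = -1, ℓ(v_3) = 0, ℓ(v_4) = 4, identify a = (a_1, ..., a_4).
a = (0, 4, -1, -4)

Write a = (a_1, ..., a_4) in the standard basis. For each basis vector v_i, ℓ(v_i) = <v_i, a> is a linear equation in the a_j's. Collect the n equations into a matrix system V a = ℓ, where row i of V is v_i (expressed in the standard basis). Since V is invertible (lower-triangular with 1s on the diagonal, up to permutation), solve by back-substitution:
  V =
[[-1, -1, 1, 0],
 [0, 1, 1, 1],
 [1, 0, 0, 0],
 [0, 1, 0, 0]]
  V a = (-5, -1, 0, 4)
Solving gives a = (0, 4, -1, -4).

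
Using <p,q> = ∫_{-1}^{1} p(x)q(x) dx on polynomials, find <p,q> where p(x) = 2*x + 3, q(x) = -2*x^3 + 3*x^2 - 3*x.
<p,q> = 2/5

Expand the product: p(x)·q(x) = -4*x^4 + 3*x^2 - 9*x.
∫_{-1}^{1} of each monomial x^k gives [2/(k+1) if k even, 0 if k odd]. Integrating term-by-term (or equivalently evaluating the antiderivative F(x) = -4*x^5/5 + x^3 - 9*x^2/2 at the endpoints):
  F(1) − F(−1) = -43/10 − (-47/10) = 2/5.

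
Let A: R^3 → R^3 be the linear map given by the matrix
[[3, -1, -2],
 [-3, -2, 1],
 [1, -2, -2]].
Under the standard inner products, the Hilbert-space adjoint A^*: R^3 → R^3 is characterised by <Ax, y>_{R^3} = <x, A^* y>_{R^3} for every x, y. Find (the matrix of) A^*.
A^* = A^T =
[[3, -3, 1],
 [-1, -2, -2],
 [-2, 1, -2]]

For real matrices with standard dot products, the defining identity <Ax, y> = <x, A^* y> gives (Ax)^T y = x^T (A^*) y, i.e. x^T A^T y = x^T (A^*) y. Since this holds for all x, y, we must have A^* = A^T. Therefore
A^* =
[[3, -3, 1],
 [-1, -2, -2],
 [-2, 1, -2]].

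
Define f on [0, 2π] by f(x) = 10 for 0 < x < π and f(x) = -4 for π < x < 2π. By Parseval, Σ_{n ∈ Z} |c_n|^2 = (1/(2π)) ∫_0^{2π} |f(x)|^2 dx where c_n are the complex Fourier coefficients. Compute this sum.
Σ |c_n|^2 = 58

Parseval equates the L^2 energy of f (normalised by 1/(2π)) with the ℓ^2 sum of its Fourier coefficients: (1/(2π)) ∫_0^{2π} |f|^2 = Σ |c_n|^2.
Compute the left side: (1/(2π)) [∫_0^π 10^2 dx + ∫_π^{2π} (-4)^2 dx] = (1/(2π)) · (100π + 16π) = (100 + 16)/2 = 58.
So Σ_{n ∈ Z} |c_n|^2 = 58.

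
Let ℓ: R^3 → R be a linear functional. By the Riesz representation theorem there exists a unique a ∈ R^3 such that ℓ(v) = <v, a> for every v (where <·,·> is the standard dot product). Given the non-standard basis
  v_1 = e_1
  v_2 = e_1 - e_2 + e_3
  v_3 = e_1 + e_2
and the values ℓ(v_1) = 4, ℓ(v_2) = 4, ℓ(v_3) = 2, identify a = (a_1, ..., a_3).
a = (4, -2, -2)

Write a = (a_1, ..., a_3) in the standard basis. For each basis vector v_i, ℓ(v_i) = <v_i, a> is a linear equation in the a_j's. Collect the n equations into a matrix system V a = ℓ, where row i of V is v_i (expressed in the standard basis). Since V is invertible (lower-triangular with 1s on the diagonal, up to permutation), solve by back-substitution:
  V =
[[1, 0, 0],
 [1, -1, 1],
 [1, 1, 0]]
  V a = (4, 4, 2)
Solving gives a = (4, -2, -2).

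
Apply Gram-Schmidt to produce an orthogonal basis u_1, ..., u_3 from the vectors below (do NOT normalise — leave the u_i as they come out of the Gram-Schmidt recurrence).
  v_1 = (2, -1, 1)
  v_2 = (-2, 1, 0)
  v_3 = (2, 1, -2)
Orthogonal basis:
  u_1 = (2, -1, 1)
  u_2 = (-1/3, 1/6, 5/6)
  u_3 = (4/5, 8/5, 0)

Apply the Gram-Schmidt recurrence
  u_1 = v_1
  u_i = v_i − Σ_{j<i} ((v_i · u_j) / (u_j · u_j)) · u_j.

Step by step this gives:
  u_1 = (2, -1, 1)
  u_2 = (-1/3, 1/6, 5/6)
  u_3 = (4/5, 8/5, 0)

Orthogonality check:
  u_2 · u_1 = 0 (should be 0)
  u_3 · u_1 = 0 (should be 0)
  u_3 · u_2 = 0 (should be 0)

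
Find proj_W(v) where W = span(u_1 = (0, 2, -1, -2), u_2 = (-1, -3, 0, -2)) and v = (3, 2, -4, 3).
proj_W(v) = (131/122, 389/122, 1/61, 133/61)

Set up U = [u_1 | ... | u_2] ∈ R^(4×2). The projector onto W = col(U) is P = U (U^T U)^(-1) U^T.
Compute U^T U =
  [9, -2]
  [-2, 14],
and U^T v = (2, -15).
Solve U^T U · c = U^T v for the coefficients: c = (-1/61, -131/122). The projection is proj_W(v) = U c.
Check: (v - proj_W(v)) · u_1 = 0  (should be 0).
Check: (v - proj_W(v)) · u_2 = 0  (should be 0).
Result: proj_W(v) = (131/122, 389/122, 1/61, 133/61).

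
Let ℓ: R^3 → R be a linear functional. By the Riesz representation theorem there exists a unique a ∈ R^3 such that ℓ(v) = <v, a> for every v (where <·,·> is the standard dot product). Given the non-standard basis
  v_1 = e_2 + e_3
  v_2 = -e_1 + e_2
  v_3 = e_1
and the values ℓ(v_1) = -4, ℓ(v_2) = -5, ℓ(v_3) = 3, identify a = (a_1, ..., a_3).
a = (3, -2, -2)

Write a = (a_1, ..., a_3) in the standard basis. For each basis vector v_i, ℓ(v_i) = <v_i, a> is a linear equation in the a_j's. Collect the n equations into a matrix system V a = ℓ, where row i of V is v_i (expressed in the standard basis). Since V is invertible (lower-triangular with 1s on the diagonal, up to permutation), solve by back-substitution:
  V =
[[0, 1, 1],
 [-1, 1, 0],
 [1, 0, 0]]
  V a = (-4, -5, 3)
Solving gives a = (3, -2, -2).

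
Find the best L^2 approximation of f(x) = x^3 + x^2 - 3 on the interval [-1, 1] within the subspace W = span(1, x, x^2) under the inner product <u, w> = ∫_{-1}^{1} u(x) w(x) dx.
g(x) = x^2 + 3*x/5 - 3

The best approximation g ∈ W is the orthogonal projection of f onto W. Writing g = a_0 + a_1 x + a_2 x^2, the coefficients solve the normal equations G · a = b where
  G_{ij} = <φ_i, φ_j> and b_i = <f, φ_i>, with φ_0 = 1, φ_1 = x, φ_2 = x^2.
G =
  [2, 0, 2/3]
  [0, 2/3, 0]
  [2/3, 0, 2/5],
b = (-16/3, 2/5, -8/5).
Solving gives a_0 = -3, a_1 = 3/5, a_2 = 1, so
  g(x) = x^2 + 3*x/5 - 3.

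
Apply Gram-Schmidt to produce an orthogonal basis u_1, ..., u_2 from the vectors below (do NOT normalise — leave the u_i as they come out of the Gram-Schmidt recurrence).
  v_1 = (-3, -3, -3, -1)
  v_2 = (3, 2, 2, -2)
Orthogonal basis:
  u_1 = (-3, -3, -3, -1)
  u_2 = (27/28, -1/28, -1/28, -75/28)

Apply the Gram-Schmidt recurrence
  u_1 = v_1
  u_i = v_i − Σ_{j<i} ((v_i · u_j) / (u_j · u_j)) · u_j.

Step by step this gives:
  u_1 = (-3, -3, -3, -1)
  u_2 = (27/28, -1/28, -1/28, -75/28)

Orthogonality check:
  u_2 · u_1 = 0 (should be 0)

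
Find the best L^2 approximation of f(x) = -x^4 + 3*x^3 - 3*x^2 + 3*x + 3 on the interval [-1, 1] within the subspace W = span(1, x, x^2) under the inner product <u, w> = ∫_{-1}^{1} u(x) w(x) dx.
g(x) = -27*x^2/7 + 24*x/5 + 108/35

The best approximation g ∈ W is the orthogonal projection of f onto W. Writing g = a_0 + a_1 x + a_2 x^2, the coefficients solve the normal equations G · a = b where
  G_{ij} = <φ_i, φ_j> and b_i = <f, φ_i>, with φ_0 = 1, φ_1 = x, φ_2 = x^2.
G =
  [2, 0, 2/3]
  [0, 2/3, 0]
  [2/3, 0, 2/5],
b = (18/5, 16/5, 18/35).
Solving gives a_0 = 108/35, a_1 = 24/5, a_2 = -27/7, so
  g(x) = -27*x^2/7 + 24*x/5 + 108/35.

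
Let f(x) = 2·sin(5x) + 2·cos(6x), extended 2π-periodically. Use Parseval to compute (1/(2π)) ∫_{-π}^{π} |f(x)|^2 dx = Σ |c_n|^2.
Σ |c_n|^2 = 4

Expand |f|^2 and use orthogonality of {sin(nx), cos(mx)} on [-π, π]:
  ∫_{-π}^{π} sin(nx)^2 dx = π, ∫ cos(mx)^2 dx = π, and cross terms integrate to 0.
So ∫_{-π}^{π} f(x)^2 dx = 2^2 · π + 2^2 · π = (4 + 4)π.
Divide by 2π: (4 + 4)/2 = 4.
By Parseval, this equals Σ |c_n|^2.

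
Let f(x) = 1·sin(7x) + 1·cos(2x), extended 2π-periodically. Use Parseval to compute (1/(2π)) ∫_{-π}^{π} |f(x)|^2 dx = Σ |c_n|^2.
Σ |c_n|^2 = 1

Expand |f|^2 and use orthogonality of {sin(nx), cos(mx)} on [-π, π]:
  ∫_{-π}^{π} sin(nx)^2 dx = π, ∫ cos(mx)^2 dx = π, and cross terms integrate to 0.
So ∫_{-π}^{π} f(x)^2 dx = 1^2 · π + 1^2 · π = (1 + 1)π.
Divide by 2π: (1 + 1)/2 = 1.
By Parseval, this equals Σ |c_n|^2.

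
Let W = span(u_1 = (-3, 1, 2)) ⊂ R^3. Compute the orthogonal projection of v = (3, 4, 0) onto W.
proj_W(v) = (15/14, -5/14, -5/7)

Set up U = [u_1 | ... | u_1] ∈ R^(3×1). The projector onto W = col(U) is P = U (U^T U)^(-1) U^T.
Compute U^T U =
  [14],
and U^T v = (-5).
Solve U^T U · c = U^T v for the coefficients: c = (-5/14). The projection is proj_W(v) = U c.
Check: (v - proj_W(v)) · u_1 = 0  (should be 0).
Result: proj_W(v) = (15/14, -5/14, -5/7).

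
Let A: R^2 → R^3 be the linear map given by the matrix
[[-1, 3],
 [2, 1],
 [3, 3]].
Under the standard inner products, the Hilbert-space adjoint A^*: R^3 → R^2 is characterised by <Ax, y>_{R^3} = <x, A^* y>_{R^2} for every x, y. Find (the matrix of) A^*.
A^* = A^T =
[[-1, 2, 3],
 [3, 1, 3]]

For real matrices with standard dot products, the defining identity <Ax, y> = <x, A^* y> gives (Ax)^T y = x^T (A^*) y, i.e. x^T A^T y = x^T (A^*) y. Since this holds for all x, y, we must have A^* = A^T. Therefore
A^* =
[[-1, 2, 3],
 [3, 1, 3]].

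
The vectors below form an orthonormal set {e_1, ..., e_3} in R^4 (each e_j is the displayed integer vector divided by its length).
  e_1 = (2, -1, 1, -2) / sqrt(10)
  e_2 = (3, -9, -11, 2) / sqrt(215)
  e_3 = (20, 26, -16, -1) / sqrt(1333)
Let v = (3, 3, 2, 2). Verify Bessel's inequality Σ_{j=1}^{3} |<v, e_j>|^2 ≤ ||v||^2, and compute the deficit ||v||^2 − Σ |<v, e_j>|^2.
Σ |<v, e_j>|^2 = 883/62; ||v||^2 = 26; deficit = 729/62

Write each e_j = u_j / sqrt(<u_j, u_j>) where u_j is the displayed integer vector. Then <v, e_j> = <v, u_j> / sqrt(<u_j, u_j>), so |<v, e_j>|^2 = <v, u_j>^2 / <u_j, u_j>.
Coefficients: <v, e_1> = 1/sqrt(10), <v, e_2> = -36/sqrt(215), <v, e_3> = 104/sqrt(1333).
Square and sum: Σ |<v, e_j>|^2 = 883/62.
Compute ||v||^2 = v·v = 26.
Deficit = 26 − 883/62 = 729/62 ≥ 0, confirming Bessel's inequality. (The deficit equals ||v − Σ <v,e_j> e_j||^2, the squared distance from v to span{e_j}.)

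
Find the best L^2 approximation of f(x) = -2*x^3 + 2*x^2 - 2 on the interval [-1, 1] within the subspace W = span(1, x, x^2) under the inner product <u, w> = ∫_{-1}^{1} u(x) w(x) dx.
g(x) = 2*x^2 - 6*x/5 - 2

The best approximation g ∈ W is the orthogonal projection of f onto W. Writing g = a_0 + a_1 x + a_2 x^2, the coefficients solve the normal equations G · a = b where
  G_{ij} = <φ_i, φ_j> and b_i = <f, φ_i>, with φ_0 = 1, φ_1 = x, φ_2 = x^2.
G =
  [2, 0, 2/3]
  [0, 2/3, 0]
  [2/3, 0, 2/5],
b = (-8/3, -4/5, -8/15).
Solving gives a_0 = -2, a_1 = -6/5, a_2 = 2, so
  g(x) = 2*x^2 - 6*x/5 - 2.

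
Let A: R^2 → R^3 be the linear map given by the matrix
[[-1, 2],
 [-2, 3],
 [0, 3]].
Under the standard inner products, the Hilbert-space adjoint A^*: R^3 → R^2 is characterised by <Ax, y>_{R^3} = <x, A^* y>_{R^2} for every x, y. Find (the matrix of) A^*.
A^* = A^T =
[[-1, -2, 0],
 [2, 3, 3]]

For real matrices with standard dot products, the defining identity <Ax, y> = <x, A^* y> gives (Ax)^T y = x^T (A^*) y, i.e. x^T A^T y = x^T (A^*) y. Since this holds for all x, y, we must have A^* = A^T. Therefore
A^* =
[[-1, -2, 0],
 [2, 3, 3]].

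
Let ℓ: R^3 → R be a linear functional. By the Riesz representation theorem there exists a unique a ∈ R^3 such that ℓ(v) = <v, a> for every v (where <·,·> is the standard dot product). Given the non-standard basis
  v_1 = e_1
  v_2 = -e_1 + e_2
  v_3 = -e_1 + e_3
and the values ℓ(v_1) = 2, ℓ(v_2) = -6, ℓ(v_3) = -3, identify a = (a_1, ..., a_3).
a = (2, -4, -1)

Write a = (a_1, ..., a_3) in the standard basis. For each basis vector v_i, ℓ(v_i) = <v_i, a> is a linear equation in the a_j's. Collect the n equations into a matrix system V a = ℓ, where row i of V is v_i (expressed in the standard basis). Since V is invertible (lower-triangular with 1s on the diagonal, up to permutation), solve by back-substitution:
  V =
[[1, 0, 0],
 [-1, 1, 0],
 [-1, 0, 1]]
  V a = (2, -6, -3)
Solving gives a = (2, -4, -1).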